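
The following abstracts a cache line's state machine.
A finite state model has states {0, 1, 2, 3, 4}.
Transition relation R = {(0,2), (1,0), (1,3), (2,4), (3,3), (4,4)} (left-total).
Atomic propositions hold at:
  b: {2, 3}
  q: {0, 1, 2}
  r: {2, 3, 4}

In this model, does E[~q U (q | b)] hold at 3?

Yes

Sat(~q) = {3, 4}
Sat(q | b) = {0, 1, 2, 3}
E[~q U (q | b)]: least fixpoint, start Z0 = Sat((q | b)) = {0, 1, 2, 3}, add states in Sat(~q) with some successor in Z. Already a fixed point.
Sat(E[~q U (q | b)]) = {0, 1, 2, 3}
3 ∈ Sat(E[~q U (q | b)]) = {0, 1, 2, 3}, so the formula holds at 3.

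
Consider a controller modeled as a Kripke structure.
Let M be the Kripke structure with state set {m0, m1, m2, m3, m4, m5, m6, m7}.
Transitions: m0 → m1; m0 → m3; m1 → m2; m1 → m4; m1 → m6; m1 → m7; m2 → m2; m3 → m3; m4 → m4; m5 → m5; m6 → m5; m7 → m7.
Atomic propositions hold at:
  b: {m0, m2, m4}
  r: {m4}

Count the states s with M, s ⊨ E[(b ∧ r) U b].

3

Sat(b ∧ r) = {m4}
E[(b ∧ r) U b]: least fixpoint, start Z0 = Sat(b) = {m0, m2, m4}, add states in Sat(b ∧ r) with some successor in Z. Already a fixed point.
Sat(E[(b ∧ r) U b]) = {m0, m2, m4}
|Sat(E[(b ∧ r) U b])| = |{m0, m2, m4}| = 3.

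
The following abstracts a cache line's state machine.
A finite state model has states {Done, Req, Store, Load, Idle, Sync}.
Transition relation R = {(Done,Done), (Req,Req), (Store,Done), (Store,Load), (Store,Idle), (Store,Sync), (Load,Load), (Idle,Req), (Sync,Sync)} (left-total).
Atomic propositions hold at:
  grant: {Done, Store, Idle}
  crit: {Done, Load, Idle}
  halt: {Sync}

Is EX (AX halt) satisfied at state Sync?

Sat(AX halt) = {s : every successor in {Sync}} = {Sync}
Sat(EX (AX halt)) = {s : some successor in {Sync}} = {Store, Sync}
Sync ∈ Sat(EX (AX halt)) = {Store, Sync}, so the formula holds at Sync.

Yes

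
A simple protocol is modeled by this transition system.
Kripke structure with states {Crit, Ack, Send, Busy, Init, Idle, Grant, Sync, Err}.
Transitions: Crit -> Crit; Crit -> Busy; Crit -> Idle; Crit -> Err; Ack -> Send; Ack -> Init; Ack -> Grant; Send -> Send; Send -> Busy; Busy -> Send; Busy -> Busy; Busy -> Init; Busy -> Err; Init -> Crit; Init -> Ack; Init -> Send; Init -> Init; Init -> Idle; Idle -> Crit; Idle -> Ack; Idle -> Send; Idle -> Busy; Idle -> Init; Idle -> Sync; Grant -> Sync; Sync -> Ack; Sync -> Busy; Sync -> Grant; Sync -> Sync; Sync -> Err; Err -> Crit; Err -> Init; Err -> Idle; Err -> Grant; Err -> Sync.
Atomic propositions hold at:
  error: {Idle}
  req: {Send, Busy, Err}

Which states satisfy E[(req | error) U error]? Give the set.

Sat(req | error) = {Send, Busy, Idle, Err}
E[(req | error) U error]: least fixpoint, start Z0 = Sat(error) = {Idle}, add states in Sat(req | error) with some successor in Z. Z1 = {Idle, Err}; Z2 = {Busy, Idle, Err}; Z3 = {Send, Busy, Idle, Err}; fixed.
Sat(E[(req | error) U error]) = {Send, Busy, Idle, Err}

{Send, Busy, Idle, Err}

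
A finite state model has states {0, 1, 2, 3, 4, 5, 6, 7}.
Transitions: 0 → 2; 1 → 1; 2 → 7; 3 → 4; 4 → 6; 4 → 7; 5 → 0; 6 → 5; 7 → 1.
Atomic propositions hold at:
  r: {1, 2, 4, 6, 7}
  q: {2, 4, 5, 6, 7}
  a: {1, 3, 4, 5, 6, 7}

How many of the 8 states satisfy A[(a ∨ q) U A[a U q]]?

Sat(a ∨ q) = {1, 2, 3, 4, 5, 6, 7}
A[a U q]: least fixpoint, start Z0 = Sat(q) = {2, 4, 5, 6, 7}, add states in Sat(a) with every successor in Z. Z1 = {2, 3, 4, 5, 6, 7}; fixed.
Sat(A[a U q]) = {2, 3, 4, 5, 6, 7}
A[(a ∨ q) U A[a U q]]: least fixpoint, start Z0 = Sat(A[a U q]) = {2, 3, 4, 5, 6, 7}, add states in Sat(a ∨ q) with every successor in Z. Already a fixed point.
Sat(A[(a ∨ q) U A[a U q]]) = {2, 3, 4, 5, 6, 7}
|Sat(A[(a ∨ q) U A[a U q]])| = |{2, 3, 4, 5, 6, 7}| = 6.

6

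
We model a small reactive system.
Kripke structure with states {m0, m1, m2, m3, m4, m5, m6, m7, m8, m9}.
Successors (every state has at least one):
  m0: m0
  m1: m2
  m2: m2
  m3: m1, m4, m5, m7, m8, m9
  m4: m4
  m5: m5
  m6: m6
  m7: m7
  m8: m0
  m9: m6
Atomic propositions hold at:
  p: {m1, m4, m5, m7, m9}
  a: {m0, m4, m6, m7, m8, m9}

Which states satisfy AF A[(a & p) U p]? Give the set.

{m1, m4, m5, m7, m9}

Sat(a & p) = {m4, m7, m9}
A[(a & p) U p]: least fixpoint, start Z0 = Sat(p) = {m1, m4, m5, m7, m9}, add states in Sat(a & p) with every successor in Z. Already a fixed point.
Sat(A[(a & p) U p]) = {m1, m4, m5, m7, m9}
AF A[(a & p) U p]: least fixpoint, start Z0 = {m1, m4, m5, m7, m9}, add states with every successor in Z. Already a fixed point.
Sat(AF A[(a & p) U p]) = {m1, m4, m5, m7, m9}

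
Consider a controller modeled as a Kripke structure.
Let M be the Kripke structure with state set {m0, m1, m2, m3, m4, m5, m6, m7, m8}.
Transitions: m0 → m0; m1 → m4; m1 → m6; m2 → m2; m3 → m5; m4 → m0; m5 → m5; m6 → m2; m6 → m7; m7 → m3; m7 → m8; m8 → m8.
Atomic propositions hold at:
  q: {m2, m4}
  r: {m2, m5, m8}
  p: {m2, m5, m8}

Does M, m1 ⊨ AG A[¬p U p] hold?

Sat(¬p) = {m0, m1, m3, m4, m6, m7}
A[¬p U p]: least fixpoint, start Z0 = Sat(p) = {m2, m5, m8}, add states in Sat(¬p) with every successor in Z. Z1 = {m2, m3, m5, m8}; Z2 = {m2, m3, m5, m7, m8}; Z3 = {m2, m3, m5, m6, m7, m8}; fixed.
Sat(A[¬p U p]) = {m2, m3, m5, m6, m7, m8}
AG A[¬p U p]: greatest fixpoint, start Z0 = {m2, m3, m5, m6, m7, m8}, keep only states in Sat with every successor in Z. Already a fixed point.
Sat(AG A[¬p U p]) = {m2, m3, m5, m6, m7, m8}
m1 ∉ Sat(AG A[¬p U p]) = {m2, m3, m5, m6, m7, m8}, so the formula does not hold at m1.

No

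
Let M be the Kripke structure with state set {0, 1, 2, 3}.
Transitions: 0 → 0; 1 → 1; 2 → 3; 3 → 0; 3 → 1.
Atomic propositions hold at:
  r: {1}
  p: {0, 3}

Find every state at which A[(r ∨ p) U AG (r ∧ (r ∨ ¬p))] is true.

Sat(r ∨ p) = {0, 1, 3}
Sat(¬p) = {1, 2}
Sat(r ∨ ¬p) = {1, 2}
Sat(r ∧ (r ∨ ¬p)) = {1}
AG (r ∧ (r ∨ ¬p)): greatest fixpoint, start Z0 = {1}, keep only states in Sat with every successor in Z. Already a fixed point.
Sat(AG (r ∧ (r ∨ ¬p))) = {1}
A[(r ∨ p) U AG (r ∧ (r ∨ ¬p))]: least fixpoint, start Z0 = Sat(AG (r ∧ (r ∨ ¬p))) = {1}, add states in Sat(r ∨ p) with every successor in Z. Already a fixed point.
Sat(A[(r ∨ p) U AG (r ∧ (r ∨ ¬p))]) = {1}

{1}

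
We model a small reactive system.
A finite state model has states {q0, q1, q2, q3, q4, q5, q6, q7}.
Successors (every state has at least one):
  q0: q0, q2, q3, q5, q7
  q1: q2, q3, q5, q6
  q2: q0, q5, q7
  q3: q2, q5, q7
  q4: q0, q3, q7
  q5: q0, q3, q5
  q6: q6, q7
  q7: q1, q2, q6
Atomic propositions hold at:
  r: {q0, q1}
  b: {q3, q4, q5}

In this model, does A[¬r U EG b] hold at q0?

No

Sat(¬r) = {q2, q3, q4, q5, q6, q7}
EG b: greatest fixpoint, start Z0 = {q3, q4, q5}, keep only states in Sat with some successor in Z. Already a fixed point.
Sat(EG b) = {q3, q4, q5}
A[¬r U EG b]: least fixpoint, start Z0 = Sat(EG b) = {q3, q4, q5}, add states in Sat(¬r) with every successor in Z. Already a fixed point.
Sat(A[¬r U EG b]) = {q3, q4, q5}
q0 ∉ Sat(A[¬r U EG b]) = {q3, q4, q5}, so the formula does not hold at q0.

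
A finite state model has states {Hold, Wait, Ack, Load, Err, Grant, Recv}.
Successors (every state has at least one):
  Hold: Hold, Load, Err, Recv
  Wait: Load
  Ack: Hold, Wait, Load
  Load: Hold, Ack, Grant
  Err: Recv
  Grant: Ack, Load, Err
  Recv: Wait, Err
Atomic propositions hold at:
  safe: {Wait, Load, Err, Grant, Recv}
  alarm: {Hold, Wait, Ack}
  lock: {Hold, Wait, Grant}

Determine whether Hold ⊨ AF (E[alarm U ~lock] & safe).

Sat(~lock) = {Ack, Load, Err, Recv}
E[alarm U ~lock]: least fixpoint, start Z0 = Sat(~lock) = {Ack, Load, Err, Recv}, add states in Sat(alarm) with some successor in Z. Z1 = {Hold, Wait, Ack, Load, Err, Recv}; fixed.
Sat(E[alarm U ~lock]) = {Hold, Wait, Ack, Load, Err, Recv}
Sat(E[alarm U ~lock] & safe) = {Wait, Load, Err, Recv}
AF (E[alarm U ~lock] & safe): least fixpoint, start Z0 = {Wait, Load, Err, Recv}, add states with every successor in Z. Already a fixed point.
Sat(AF (E[alarm U ~lock] & safe)) = {Wait, Load, Err, Recv}
Hold ∉ Sat(AF (E[alarm U ~lock] & safe)) = {Wait, Load, Err, Recv}, so the formula does not hold at Hold.

No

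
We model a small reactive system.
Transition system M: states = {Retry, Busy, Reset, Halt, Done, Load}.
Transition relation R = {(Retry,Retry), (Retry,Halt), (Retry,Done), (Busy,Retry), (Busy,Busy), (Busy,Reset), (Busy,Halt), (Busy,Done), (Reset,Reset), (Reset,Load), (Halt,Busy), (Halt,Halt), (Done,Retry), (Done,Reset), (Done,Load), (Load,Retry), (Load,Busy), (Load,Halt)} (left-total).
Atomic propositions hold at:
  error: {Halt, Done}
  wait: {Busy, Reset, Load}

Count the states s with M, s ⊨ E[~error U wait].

3

Sat(~error) = {Retry, Busy, Reset, Load}
E[~error U wait]: least fixpoint, start Z0 = Sat(wait) = {Busy, Reset, Load}, add states in Sat(~error) with some successor in Z. Already a fixed point.
Sat(E[~error U wait]) = {Busy, Reset, Load}
|Sat(E[~error U wait])| = |{Busy, Reset, Load}| = 3.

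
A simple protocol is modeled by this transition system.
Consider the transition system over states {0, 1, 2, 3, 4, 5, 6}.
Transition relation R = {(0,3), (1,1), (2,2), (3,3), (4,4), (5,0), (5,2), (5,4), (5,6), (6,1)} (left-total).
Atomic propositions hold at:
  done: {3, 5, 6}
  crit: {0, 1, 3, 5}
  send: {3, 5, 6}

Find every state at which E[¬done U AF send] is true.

{0, 3, 5, 6}

Sat(¬done) = {0, 1, 2, 4}
AF send: least fixpoint, start Z0 = {3, 5, 6}, add states with every successor in Z. Z1 = {0, 3, 5, 6}; fixed.
Sat(AF send) = {0, 3, 5, 6}
E[¬done U AF send]: least fixpoint, start Z0 = Sat(AF send) = {0, 3, 5, 6}, add states in Sat(¬done) with some successor in Z. Already a fixed point.
Sat(E[¬done U AF send]) = {0, 3, 5, 6}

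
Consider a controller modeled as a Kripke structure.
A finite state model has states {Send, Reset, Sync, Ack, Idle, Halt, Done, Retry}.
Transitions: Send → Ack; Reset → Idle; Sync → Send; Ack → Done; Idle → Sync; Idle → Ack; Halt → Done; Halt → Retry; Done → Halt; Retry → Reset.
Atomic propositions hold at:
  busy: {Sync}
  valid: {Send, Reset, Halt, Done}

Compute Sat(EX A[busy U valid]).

A[busy U valid]: least fixpoint, start Z0 = Sat(valid) = {Send, Reset, Halt, Done}, add states in Sat(busy) with every successor in Z. Z1 = {Send, Reset, Sync, Halt, Done}; fixed.
Sat(A[busy U valid]) = {Send, Reset, Sync, Halt, Done}
Sat(EX A[busy U valid]) = {s : some successor in {Send, Reset, Sync, Halt, Done}} = {Sync, Ack, Idle, Halt, Done, Retry}

{Sync, Ack, Idle, Halt, Done, Retry}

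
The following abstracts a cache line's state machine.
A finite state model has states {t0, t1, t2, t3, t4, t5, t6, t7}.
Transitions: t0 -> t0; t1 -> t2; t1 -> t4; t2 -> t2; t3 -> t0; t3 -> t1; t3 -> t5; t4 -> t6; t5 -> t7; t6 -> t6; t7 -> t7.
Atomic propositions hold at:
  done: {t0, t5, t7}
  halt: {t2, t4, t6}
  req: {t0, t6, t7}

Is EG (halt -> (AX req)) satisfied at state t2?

Sat(AX req) = {s : every successor in {t0, t6, t7}} = {t0, t4, t5, t6, t7}
Sat(halt -> (AX req)) = {t0, t1, t3, t4, t5, t6, t7}
EG (halt -> (AX req)): greatest fixpoint, start Z0 = {t0, t1, t3, t4, t5, t6, t7}, keep only states in Sat with some successor in Z. Already a fixed point.
Sat(EG (halt -> (AX req))) = {t0, t1, t3, t4, t5, t6, t7}
t2 ∉ Sat(EG (halt -> (AX req))) = {t0, t1, t3, t4, t5, t6, t7}, so the formula does not hold at t2.

No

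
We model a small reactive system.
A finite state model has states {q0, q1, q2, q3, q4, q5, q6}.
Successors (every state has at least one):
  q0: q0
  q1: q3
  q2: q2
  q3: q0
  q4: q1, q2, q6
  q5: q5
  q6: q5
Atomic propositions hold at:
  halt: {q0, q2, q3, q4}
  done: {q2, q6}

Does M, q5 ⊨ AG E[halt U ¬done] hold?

Sat(¬done) = {q0, q1, q3, q4, q5}
E[halt U ¬done]: least fixpoint, start Z0 = Sat(¬done) = {q0, q1, q3, q4, q5}, add states in Sat(halt) with some successor in Z. Already a fixed point.
Sat(E[halt U ¬done]) = {q0, q1, q3, q4, q5}
AG E[halt U ¬done]: greatest fixpoint, start Z0 = {q0, q1, q3, q4, q5}, keep only states in Sat with every successor in Z. Z1 = {q0, q1, q3, q5}; fixed.
Sat(AG E[halt U ¬done]) = {q0, q1, q3, q5}
q5 ∈ Sat(AG E[halt U ¬done]) = {q0, q1, q3, q5}, so the formula holds at q5.

Yes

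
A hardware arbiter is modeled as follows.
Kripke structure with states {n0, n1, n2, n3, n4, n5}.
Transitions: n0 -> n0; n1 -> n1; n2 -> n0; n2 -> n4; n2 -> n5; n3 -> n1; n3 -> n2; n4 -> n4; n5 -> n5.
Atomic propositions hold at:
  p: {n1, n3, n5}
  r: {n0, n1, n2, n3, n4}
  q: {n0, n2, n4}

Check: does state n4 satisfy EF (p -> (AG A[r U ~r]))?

Yes

Sat(~r) = {n5}
A[r U ~r]: least fixpoint, start Z0 = Sat(~r) = {n5}, add states in Sat(r) with every successor in Z. Already a fixed point.
Sat(A[r U ~r]) = {n5}
AG A[r U ~r]: greatest fixpoint, start Z0 = {n5}, keep only states in Sat with every successor in Z. Already a fixed point.
Sat(AG A[r U ~r]) = {n5}
Sat(p -> (AG A[r U ~r])) = {n0, n2, n4, n5}
EF (p -> (AG A[r U ~r])): least fixpoint, start Z0 = {n0, n2, n4, n5}, add states with some successor in Z. Z1 = {n0, n2, n3, n4, n5}; fixed.
Sat(EF (p -> (AG A[r U ~r]))) = {n0, n2, n3, n4, n5}
n4 ∈ Sat(EF (p -> (AG A[r U ~r]))) = {n0, n2, n3, n4, n5}, so the formula holds at n4.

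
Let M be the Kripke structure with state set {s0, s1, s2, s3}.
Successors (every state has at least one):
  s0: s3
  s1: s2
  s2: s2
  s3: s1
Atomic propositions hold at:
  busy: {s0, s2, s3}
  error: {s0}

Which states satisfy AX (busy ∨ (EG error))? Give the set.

{s0, s1, s2}

EG error: greatest fixpoint, start Z0 = {s0}, keep only states in Sat with some successor in Z. Z1 = ∅; fixed.
Sat(EG error) = ∅
Sat(busy ∨ (EG error)) = {s0, s2, s3}
Sat(AX (busy ∨ (EG error))) = {s : every successor in {s0, s2, s3}} = {s0, s1, s2}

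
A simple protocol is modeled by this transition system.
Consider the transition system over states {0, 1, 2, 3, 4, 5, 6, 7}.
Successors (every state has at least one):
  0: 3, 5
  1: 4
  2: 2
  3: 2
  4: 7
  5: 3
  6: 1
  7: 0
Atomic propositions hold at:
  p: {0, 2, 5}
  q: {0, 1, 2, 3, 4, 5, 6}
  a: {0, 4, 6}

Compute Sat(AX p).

{2, 3, 7}

Sat(AX p) = {s : every successor in {0, 2, 5}} = {2, 3, 7}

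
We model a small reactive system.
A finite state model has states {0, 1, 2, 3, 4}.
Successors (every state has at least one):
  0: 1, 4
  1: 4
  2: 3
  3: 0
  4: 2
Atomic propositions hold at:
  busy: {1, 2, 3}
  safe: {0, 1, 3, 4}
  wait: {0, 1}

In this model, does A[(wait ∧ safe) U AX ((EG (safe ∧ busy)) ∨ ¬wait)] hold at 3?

Sat(wait ∧ safe) = {0, 1}
Sat(safe ∧ busy) = {1, 3}
EG (safe ∧ busy): greatest fixpoint, start Z0 = {1, 3}, keep only states in Sat with some successor in Z. Z1 = ∅; fixed.
Sat(EG (safe ∧ busy)) = ∅
Sat(¬wait) = {2, 3, 4}
Sat((EG (safe ∧ busy)) ∨ ¬wait) = {2, 3, 4}
Sat(AX ((EG (safe ∧ busy)) ∨ ¬wait)) = {s : every successor in {2, 3, 4}} = {1, 2, 4}
A[(wait ∧ safe) U AX ((EG (safe ∧ busy)) ∨ ¬wait)]: least fixpoint, start Z0 = Sat(AX ((EG (safe ∧ busy)) ∨ ¬wait)) = {1, 2, 4}, add states in Sat(wait ∧ safe) with every successor in Z. Z1 = {0, 1, 2, 4}; fixed.
Sat(A[(wait ∧ safe) U AX ((EG (safe ∧ busy)) ∨ ¬wait)]) = {0, 1, 2, 4}
3 ∉ Sat(A[(wait ∧ safe) U AX ((EG (safe ∧ busy)) ∨ ¬wait)]) = {0, 1, 2, 4}, so the formula does not hold at 3.

No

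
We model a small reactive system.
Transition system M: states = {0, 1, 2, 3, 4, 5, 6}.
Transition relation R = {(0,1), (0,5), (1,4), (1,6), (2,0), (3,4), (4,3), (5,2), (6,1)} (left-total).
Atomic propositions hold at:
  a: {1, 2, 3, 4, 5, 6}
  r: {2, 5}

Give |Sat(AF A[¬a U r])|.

Sat(¬a) = {0}
A[¬a U r]: least fixpoint, start Z0 = Sat(r) = {2, 5}, add states in Sat(¬a) with every successor in Z. Already a fixed point.
Sat(A[¬a U r]) = {2, 5}
AF A[¬a U r]: least fixpoint, start Z0 = {2, 5}, add states with every successor in Z. Already a fixed point.
Sat(AF A[¬a U r]) = {2, 5}
|Sat(AF A[¬a U r])| = |{2, 5}| = 2.

2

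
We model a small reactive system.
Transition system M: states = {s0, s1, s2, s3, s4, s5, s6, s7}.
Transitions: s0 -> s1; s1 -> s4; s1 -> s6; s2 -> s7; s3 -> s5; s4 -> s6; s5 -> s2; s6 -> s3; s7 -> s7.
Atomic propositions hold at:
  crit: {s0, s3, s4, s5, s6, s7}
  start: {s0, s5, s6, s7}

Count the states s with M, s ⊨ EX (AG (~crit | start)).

Sat(~crit) = {s1, s2}
Sat(~crit | start) = {s0, s1, s2, s5, s6, s7}
AG (~crit | start): greatest fixpoint, start Z0 = {s0, s1, s2, s5, s6, s7}, keep only states in Sat with every successor in Z. Z1 = {s0, s2, s5, s7}; Z2 = {s2, s5, s7}; fixed.
Sat(AG (~crit | start)) = {s2, s5, s7}
Sat(EX (AG (~crit | start))) = {s : some successor in {s2, s5, s7}} = {s2, s3, s5, s7}
|Sat(EX (AG (~crit | start)))| = |{s2, s3, s5, s7}| = 4.

4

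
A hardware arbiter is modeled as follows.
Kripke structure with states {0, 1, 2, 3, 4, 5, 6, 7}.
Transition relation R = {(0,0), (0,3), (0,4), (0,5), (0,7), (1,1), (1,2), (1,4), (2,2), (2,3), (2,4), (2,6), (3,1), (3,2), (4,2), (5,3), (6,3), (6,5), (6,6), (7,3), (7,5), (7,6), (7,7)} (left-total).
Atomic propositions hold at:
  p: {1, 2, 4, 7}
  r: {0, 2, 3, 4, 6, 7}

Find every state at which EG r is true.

{0, 2, 3, 4, 6, 7}

EG r: greatest fixpoint, start Z0 = {0, 2, 3, 4, 6, 7}, keep only states in Sat with some successor in Z. Already a fixed point.
Sat(EG r) = {0, 2, 3, 4, 6, 7}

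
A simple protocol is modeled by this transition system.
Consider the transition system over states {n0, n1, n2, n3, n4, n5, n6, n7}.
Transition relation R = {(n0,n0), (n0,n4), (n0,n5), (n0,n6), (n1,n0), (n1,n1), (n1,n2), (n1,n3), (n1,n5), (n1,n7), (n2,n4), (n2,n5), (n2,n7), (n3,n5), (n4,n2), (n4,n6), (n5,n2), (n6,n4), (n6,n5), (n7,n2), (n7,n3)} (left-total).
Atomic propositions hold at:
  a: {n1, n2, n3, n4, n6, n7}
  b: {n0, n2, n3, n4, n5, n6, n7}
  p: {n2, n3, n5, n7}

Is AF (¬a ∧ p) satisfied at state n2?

No

Sat(¬a) = {n0, n5}
Sat(¬a ∧ p) = {n5}
AF (¬a ∧ p): least fixpoint, start Z0 = {n5}, add states with every successor in Z. Z1 = {n3, n5}; fixed.
Sat(AF (¬a ∧ p)) = {n3, n5}
n2 ∉ Sat(AF (¬a ∧ p)) = {n3, n5}, so the formula does not hold at n2.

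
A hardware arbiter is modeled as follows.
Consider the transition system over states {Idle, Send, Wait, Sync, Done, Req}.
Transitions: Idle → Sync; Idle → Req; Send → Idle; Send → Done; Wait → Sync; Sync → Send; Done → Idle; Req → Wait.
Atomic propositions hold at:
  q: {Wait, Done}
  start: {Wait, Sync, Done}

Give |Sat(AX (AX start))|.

1

Sat(AX start) = {s : every successor in {Wait, Sync, Done}} = {Wait, Req}
Sat(AX (AX start)) = {s : every successor in {Wait, Req}} = {Req}
|Sat(AX (AX start))| = |{Req}| = 1.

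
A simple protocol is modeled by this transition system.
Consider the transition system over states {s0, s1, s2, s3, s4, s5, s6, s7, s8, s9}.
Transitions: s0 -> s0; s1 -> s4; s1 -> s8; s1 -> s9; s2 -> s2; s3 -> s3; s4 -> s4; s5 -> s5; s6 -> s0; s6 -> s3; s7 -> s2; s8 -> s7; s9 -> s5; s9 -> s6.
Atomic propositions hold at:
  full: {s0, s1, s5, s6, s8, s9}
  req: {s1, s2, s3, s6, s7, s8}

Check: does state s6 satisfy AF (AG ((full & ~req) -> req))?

No

Sat(~req) = {s0, s4, s5, s9}
Sat(full & ~req) = {s0, s5, s9}
Sat((full & ~req) -> req) = {s1, s2, s3, s4, s6, s7, s8}
AG ((full & ~req) -> req): greatest fixpoint, start Z0 = {s1, s2, s3, s4, s6, s7, s8}, keep only states in Sat with every successor in Z. Z1 = {s2, s3, s4, s7, s8}; fixed.
Sat(AG ((full & ~req) -> req)) = {s2, s3, s4, s7, s8}
AF (AG ((full & ~req) -> req)): least fixpoint, start Z0 = {s2, s3, s4, s7, s8}, add states with every successor in Z. Already a fixed point.
Sat(AF (AG ((full & ~req) -> req))) = {s2, s3, s4, s7, s8}
s6 ∉ Sat(AF (AG ((full & ~req) -> req))) = {s2, s3, s4, s7, s8}, so the formula does not hold at s6.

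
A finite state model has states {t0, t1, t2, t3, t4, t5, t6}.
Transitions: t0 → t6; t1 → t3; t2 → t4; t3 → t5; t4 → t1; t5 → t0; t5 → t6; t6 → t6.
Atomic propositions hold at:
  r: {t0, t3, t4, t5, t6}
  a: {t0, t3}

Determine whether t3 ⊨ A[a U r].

A[a U r]: least fixpoint, start Z0 = Sat(r) = {t0, t3, t4, t5, t6}, add states in Sat(a) with every successor in Z. Already a fixed point.
Sat(A[a U r]) = {t0, t3, t4, t5, t6}
t3 ∈ Sat(A[a U r]) = {t0, t3, t4, t5, t6}, so the formula holds at t3.

Yes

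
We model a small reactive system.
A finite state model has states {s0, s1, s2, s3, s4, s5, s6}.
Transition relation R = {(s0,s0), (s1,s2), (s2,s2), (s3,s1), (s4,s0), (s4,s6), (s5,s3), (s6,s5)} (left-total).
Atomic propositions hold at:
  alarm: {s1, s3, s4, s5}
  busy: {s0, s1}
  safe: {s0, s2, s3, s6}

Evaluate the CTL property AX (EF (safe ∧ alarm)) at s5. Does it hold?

Sat(safe ∧ alarm) = {s3}
EF (safe ∧ alarm): least fixpoint, start Z0 = {s3}, add states with some successor in Z. Z1 = {s3, s5}; Z2 = {s3, s5, s6}; Z3 = {s3, s4, s5, s6}; fixed.
Sat(EF (safe ∧ alarm)) = {s3, s4, s5, s6}
Sat(AX (EF (safe ∧ alarm))) = {s : every successor in {s3, s4, s5, s6}} = {s5, s6}
s5 ∈ Sat(AX (EF (safe ∧ alarm))) = {s5, s6}, so the formula holds at s5.

Yes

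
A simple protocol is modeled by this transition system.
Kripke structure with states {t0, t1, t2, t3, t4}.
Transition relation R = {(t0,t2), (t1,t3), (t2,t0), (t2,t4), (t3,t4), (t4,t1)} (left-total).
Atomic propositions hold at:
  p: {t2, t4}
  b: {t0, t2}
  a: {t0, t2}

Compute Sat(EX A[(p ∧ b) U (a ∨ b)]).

Sat(p ∧ b) = {t2}
Sat(a ∨ b) = {t0, t2}
A[(p ∧ b) U (a ∨ b)]: least fixpoint, start Z0 = Sat((a ∨ b)) = {t0, t2}, add states in Sat(p ∧ b) with every successor in Z. Already a fixed point.
Sat(A[(p ∧ b) U (a ∨ b)]) = {t0, t2}
Sat(EX A[(p ∧ b) U (a ∨ b)]) = {s : some successor in {t0, t2}} = {t0, t2}

{t0, t2}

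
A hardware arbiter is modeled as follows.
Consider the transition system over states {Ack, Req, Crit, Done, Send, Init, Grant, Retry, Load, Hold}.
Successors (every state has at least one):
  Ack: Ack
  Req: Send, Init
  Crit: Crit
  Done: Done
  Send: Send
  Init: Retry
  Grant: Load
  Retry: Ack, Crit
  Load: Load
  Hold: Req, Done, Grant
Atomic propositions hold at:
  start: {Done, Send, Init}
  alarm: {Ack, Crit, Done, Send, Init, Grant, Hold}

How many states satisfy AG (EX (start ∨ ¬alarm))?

4

Sat(¬alarm) = {Req, Retry, Load}
Sat(start ∨ ¬alarm) = {Req, Done, Send, Init, Retry, Load}
Sat(EX (start ∨ ¬alarm)) = {s : some successor in {Req, Done, Send, Init, Retry, Load}} = {Req, Done, Send, Init, Grant, Load, Hold}
AG (EX (start ∨ ¬alarm)): greatest fixpoint, start Z0 = {Req, Done, Send, Init, Grant, Load, Hold}, keep only states in Sat with every successor in Z. Z1 = {Req, Done, Send, Grant, Load, Hold}; Z2 = {Done, Send, Grant, Load, Hold}; Z3 = {Done, Send, Grant, Load}; fixed.
Sat(AG (EX (start ∨ ¬alarm))) = {Done, Send, Grant, Load}
|Sat(AG (EX (start ∨ ¬alarm)))| = |{Done, Send, Grant, Load}| = 4.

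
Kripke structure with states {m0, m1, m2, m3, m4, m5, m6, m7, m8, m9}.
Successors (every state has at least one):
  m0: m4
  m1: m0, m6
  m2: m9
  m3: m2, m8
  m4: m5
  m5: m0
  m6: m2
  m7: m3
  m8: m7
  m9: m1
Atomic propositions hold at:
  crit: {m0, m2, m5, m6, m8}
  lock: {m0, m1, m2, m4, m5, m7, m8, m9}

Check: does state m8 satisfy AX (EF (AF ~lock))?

Yes

Sat(~lock) = {m3, m6}
AF ~lock: least fixpoint, start Z0 = {m3, m6}, add states with every successor in Z. Z1 = {m3, m6, m7}; Z2 = {m3, m6, m7, m8}; fixed.
Sat(AF ~lock) = {m3, m6, m7, m8}
EF (AF ~lock): least fixpoint, start Z0 = {m3, m6, m7, m8}, add states with some successor in Z. Z1 = {m1, m3, m6, m7, m8}; Z2 = {m1, m3, m6, m7, m8, m9}; Z3 = {m1, m2, m3, m6, m7, m8, m9}; fixed.
Sat(EF (AF ~lock)) = {m1, m2, m3, m6, m7, m8, m9}
Sat(AX (EF (AF ~lock))) = {s : every successor in {m1, m2, m3, m6, m7, m8, m9}} = {m2, m3, m6, m7, m8, m9}
m8 ∈ Sat(AX (EF (AF ~lock))) = {m2, m3, m6, m7, m8, m9}, so the formula holds at m8.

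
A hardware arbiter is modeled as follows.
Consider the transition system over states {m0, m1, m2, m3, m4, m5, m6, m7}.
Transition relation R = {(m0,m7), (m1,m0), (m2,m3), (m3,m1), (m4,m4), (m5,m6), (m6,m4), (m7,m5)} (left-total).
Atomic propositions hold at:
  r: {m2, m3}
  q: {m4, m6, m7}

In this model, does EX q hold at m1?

Sat(EX q) = {s : some successor in {m4, m6, m7}} = {m0, m4, m5, m6}
m1 ∉ Sat(EX q) = {m0, m4, m5, m6}, so the formula does not hold at m1.

No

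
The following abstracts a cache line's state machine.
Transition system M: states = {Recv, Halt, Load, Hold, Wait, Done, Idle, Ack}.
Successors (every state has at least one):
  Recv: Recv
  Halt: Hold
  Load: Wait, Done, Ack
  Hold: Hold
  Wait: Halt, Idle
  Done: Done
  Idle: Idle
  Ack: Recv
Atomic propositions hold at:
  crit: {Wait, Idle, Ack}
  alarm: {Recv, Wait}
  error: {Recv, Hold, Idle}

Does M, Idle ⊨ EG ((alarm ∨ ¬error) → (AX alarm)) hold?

Sat(¬error) = {Halt, Load, Wait, Done, Ack}
Sat(alarm ∨ ¬error) = {Recv, Halt, Load, Wait, Done, Ack}
Sat(AX alarm) = {s : every successor in {Recv, Wait}} = {Recv, Ack}
Sat((alarm ∨ ¬error) → (AX alarm)) = {Recv, Hold, Idle, Ack}
EG ((alarm ∨ ¬error) → (AX alarm)): greatest fixpoint, start Z0 = {Recv, Hold, Idle, Ack}, keep only states in Sat with some successor in Z. Already a fixed point.
Sat(EG ((alarm ∨ ¬error) → (AX alarm))) = {Recv, Hold, Idle, Ack}
Idle ∈ Sat(EG ((alarm ∨ ¬error) → (AX alarm))) = {Recv, Hold, Idle, Ack}, so the formula holds at Idle.

Yes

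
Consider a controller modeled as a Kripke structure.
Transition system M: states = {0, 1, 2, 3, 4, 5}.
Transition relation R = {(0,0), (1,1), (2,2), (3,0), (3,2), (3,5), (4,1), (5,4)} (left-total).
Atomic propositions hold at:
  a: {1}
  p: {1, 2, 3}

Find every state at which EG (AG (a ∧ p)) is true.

{1}

Sat(a ∧ p) = {1}
AG (a ∧ p): greatest fixpoint, start Z0 = {1}, keep only states in Sat with every successor in Z. Already a fixed point.
Sat(AG (a ∧ p)) = {1}
EG (AG (a ∧ p)): greatest fixpoint, start Z0 = {1}, keep only states in Sat with some successor in Z. Already a fixed point.
Sat(EG (AG (a ∧ p))) = {1}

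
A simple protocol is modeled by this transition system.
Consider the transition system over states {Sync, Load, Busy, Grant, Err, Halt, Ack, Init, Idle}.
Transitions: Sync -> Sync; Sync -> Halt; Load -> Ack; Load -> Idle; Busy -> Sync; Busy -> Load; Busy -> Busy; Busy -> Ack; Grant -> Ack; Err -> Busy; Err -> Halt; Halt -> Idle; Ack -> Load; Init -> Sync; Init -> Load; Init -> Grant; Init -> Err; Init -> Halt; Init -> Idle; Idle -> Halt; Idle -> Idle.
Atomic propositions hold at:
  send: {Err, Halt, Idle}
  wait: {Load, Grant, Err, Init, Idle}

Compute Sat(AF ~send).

{Sync, Load, Busy, Grant, Ack, Init}

Sat(~send) = {Sync, Load, Busy, Grant, Ack, Init}
AF ~send: least fixpoint, start Z0 = {Sync, Load, Busy, Grant, Ack, Init}, add states with every successor in Z. Already a fixed point.
Sat(AF ~send) = {Sync, Load, Busy, Grant, Ack, Init}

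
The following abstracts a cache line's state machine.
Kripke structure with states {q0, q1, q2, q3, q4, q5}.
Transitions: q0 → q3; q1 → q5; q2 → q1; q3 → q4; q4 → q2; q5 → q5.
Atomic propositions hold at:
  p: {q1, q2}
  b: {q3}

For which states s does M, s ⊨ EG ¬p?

{q5}

Sat(¬p) = {q0, q3, q4, q5}
EG ¬p: greatest fixpoint, start Z0 = {q0, q3, q4, q5}, keep only states in Sat with some successor in Z. Z1 = {q0, q3, q5}; Z2 = {q0, q5}; Z3 = {q5}; fixed.
Sat(EG ¬p) = {q5}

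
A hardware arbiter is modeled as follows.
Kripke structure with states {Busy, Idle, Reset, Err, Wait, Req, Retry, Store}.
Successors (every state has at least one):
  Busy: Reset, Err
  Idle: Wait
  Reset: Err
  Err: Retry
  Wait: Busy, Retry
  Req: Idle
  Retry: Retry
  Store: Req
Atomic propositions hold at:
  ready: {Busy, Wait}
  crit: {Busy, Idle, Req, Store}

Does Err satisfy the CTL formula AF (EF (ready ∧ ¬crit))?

No

Sat(¬crit) = {Reset, Err, Wait, Retry}
Sat(ready ∧ ¬crit) = {Wait}
EF (ready ∧ ¬crit): least fixpoint, start Z0 = {Wait}, add states with some successor in Z. Z1 = {Idle, Wait}; Z2 = {Idle, Wait, Req}; Z3 = {Idle, Wait, Req, Store}; fixed.
Sat(EF (ready ∧ ¬crit)) = {Idle, Wait, Req, Store}
AF (EF (ready ∧ ¬crit)): least fixpoint, start Z0 = {Idle, Wait, Req, Store}, add states with every successor in Z. Already a fixed point.
Sat(AF (EF (ready ∧ ¬crit))) = {Idle, Wait, Req, Store}
Err ∉ Sat(AF (EF (ready ∧ ¬crit))) = {Idle, Wait, Req, Store}, so the formula does not hold at Err.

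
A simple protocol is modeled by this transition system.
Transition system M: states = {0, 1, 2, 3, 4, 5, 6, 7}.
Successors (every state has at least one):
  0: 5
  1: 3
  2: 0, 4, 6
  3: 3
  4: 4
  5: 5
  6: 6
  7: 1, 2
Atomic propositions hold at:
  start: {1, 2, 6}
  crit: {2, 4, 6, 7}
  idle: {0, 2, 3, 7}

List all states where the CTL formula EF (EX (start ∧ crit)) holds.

Sat(start ∧ crit) = {2, 6}
Sat(EX (start ∧ crit)) = {s : some successor in {2, 6}} = {2, 6, 7}
EF (EX (start ∧ crit)): least fixpoint, start Z0 = {2, 6, 7}, add states with some successor in Z. Already a fixed point.
Sat(EF (EX (start ∧ crit))) = {2, 6, 7}

{2, 6, 7}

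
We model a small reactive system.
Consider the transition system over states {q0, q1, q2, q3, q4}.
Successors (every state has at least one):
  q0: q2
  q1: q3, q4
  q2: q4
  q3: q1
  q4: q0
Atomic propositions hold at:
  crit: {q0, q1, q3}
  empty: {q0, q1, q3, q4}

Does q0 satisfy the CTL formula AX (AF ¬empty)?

Yes

Sat(¬empty) = {q2}
AF ¬empty: least fixpoint, start Z0 = {q2}, add states with every successor in Z. Z1 = {q0, q2}; Z2 = {q0, q2, q4}; fixed.
Sat(AF ¬empty) = {q0, q2, q4}
Sat(AX (AF ¬empty)) = {s : every successor in {q0, q2, q4}} = {q0, q2, q4}
q0 ∈ Sat(AX (AF ¬empty)) = {q0, q2, q4}, so the formula holds at q0.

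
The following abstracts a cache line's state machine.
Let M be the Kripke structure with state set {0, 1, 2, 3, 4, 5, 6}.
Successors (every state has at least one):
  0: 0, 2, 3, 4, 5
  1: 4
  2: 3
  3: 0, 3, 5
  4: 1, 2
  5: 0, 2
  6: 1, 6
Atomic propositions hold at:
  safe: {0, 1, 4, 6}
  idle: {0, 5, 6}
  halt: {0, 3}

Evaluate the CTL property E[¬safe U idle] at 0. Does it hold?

Yes

Sat(¬safe) = {2, 3, 5}
E[¬safe U idle]: least fixpoint, start Z0 = Sat(idle) = {0, 5, 6}, add states in Sat(¬safe) with some successor in Z. Z1 = {0, 3, 5, 6}; Z2 = {0, 2, 3, 5, 6}; fixed.
Sat(E[¬safe U idle]) = {0, 2, 3, 5, 6}
0 ∈ Sat(E[¬safe U idle]) = {0, 2, 3, 5, 6}, so the formula holds at 0.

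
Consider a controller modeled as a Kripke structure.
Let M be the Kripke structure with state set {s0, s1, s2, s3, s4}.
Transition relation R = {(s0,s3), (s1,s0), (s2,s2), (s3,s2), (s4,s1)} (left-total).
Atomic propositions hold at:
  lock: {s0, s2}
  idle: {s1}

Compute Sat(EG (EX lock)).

Sat(EX lock) = {s : some successor in {s0, s2}} = {s1, s2, s3}
EG (EX lock): greatest fixpoint, start Z0 = {s1, s2, s3}, keep only states in Sat with some successor in Z. Z1 = {s2, s3}; fixed.
Sat(EG (EX lock)) = {s2, s3}

{s2, s3}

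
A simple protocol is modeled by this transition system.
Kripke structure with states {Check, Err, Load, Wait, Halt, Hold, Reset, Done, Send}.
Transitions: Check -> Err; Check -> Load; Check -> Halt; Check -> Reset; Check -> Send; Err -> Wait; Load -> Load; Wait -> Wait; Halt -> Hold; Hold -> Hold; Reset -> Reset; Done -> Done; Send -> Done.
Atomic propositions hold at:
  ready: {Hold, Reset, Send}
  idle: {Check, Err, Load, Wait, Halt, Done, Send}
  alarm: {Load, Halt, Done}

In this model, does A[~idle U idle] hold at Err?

Yes

Sat(~idle) = {Hold, Reset}
A[~idle U idle]: least fixpoint, start Z0 = Sat(idle) = {Check, Err, Load, Wait, Halt, Done, Send}, add states in Sat(~idle) with every successor in Z. Already a fixed point.
Sat(A[~idle U idle]) = {Check, Err, Load, Wait, Halt, Done, Send}
Err ∈ Sat(A[~idle U idle]) = {Check, Err, Load, Wait, Halt, Done, Send}, so the formula holds at Err.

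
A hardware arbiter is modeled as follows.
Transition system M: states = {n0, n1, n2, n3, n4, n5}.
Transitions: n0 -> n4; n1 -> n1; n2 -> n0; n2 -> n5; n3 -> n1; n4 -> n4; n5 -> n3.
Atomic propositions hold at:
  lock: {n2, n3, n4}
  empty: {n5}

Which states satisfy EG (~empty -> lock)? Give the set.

{n4}

Sat(~empty) = {n0, n1, n2, n3, n4}
Sat(~empty -> lock) = {n2, n3, n4, n5}
EG (~empty -> lock): greatest fixpoint, start Z0 = {n2, n3, n4, n5}, keep only states in Sat with some successor in Z. Z1 = {n2, n4, n5}; Z2 = {n2, n4}; Z3 = {n4}; fixed.
Sat(EG (~empty -> lock)) = {n4}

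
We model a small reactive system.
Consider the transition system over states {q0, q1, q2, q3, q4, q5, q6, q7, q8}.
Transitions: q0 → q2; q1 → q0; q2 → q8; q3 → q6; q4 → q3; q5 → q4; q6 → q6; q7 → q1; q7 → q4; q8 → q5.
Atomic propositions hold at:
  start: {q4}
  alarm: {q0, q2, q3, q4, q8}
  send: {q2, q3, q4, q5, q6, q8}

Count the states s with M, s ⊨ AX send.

Sat(AX send) = {s : every successor in {q2, q3, q4, q5, q6, q8}} = {q0, q2, q3, q4, q5, q6, q8}
|Sat(AX send)| = |{q0, q2, q3, q4, q5, q6, q8}| = 7.

7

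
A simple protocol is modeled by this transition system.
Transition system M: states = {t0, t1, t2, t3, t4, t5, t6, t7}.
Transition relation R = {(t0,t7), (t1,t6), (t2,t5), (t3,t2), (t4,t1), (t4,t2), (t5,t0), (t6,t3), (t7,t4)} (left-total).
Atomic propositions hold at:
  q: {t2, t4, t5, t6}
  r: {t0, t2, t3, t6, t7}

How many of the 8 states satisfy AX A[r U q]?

7

A[r U q]: least fixpoint, start Z0 = Sat(q) = {t2, t4, t5, t6}, add states in Sat(r) with every successor in Z. Z1 = {t2, t3, t4, t5, t6, t7}; Z2 = {t0, t2, t3, t4, t5, t6, t7}; fixed.
Sat(A[r U q]) = {t0, t2, t3, t4, t5, t6, t7}
Sat(AX A[r U q]) = {s : every successor in {t0, t2, t3, t4, t5, t6, t7}} = {t0, t1, t2, t3, t5, t6, t7}
|Sat(AX A[r U q])| = |{t0, t1, t2, t3, t5, t6, t7}| = 7.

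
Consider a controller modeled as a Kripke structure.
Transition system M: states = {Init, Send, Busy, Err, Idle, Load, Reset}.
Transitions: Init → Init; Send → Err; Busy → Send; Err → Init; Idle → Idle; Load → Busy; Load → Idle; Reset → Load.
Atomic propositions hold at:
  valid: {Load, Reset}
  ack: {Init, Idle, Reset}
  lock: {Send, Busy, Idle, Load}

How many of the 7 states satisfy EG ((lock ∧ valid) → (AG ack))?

5

Sat(lock ∧ valid) = {Load}
AG ack: greatest fixpoint, start Z0 = {Init, Idle, Reset}, keep only states in Sat with every successor in Z. Z1 = {Init, Idle}; fixed.
Sat(AG ack) = {Init, Idle}
Sat((lock ∧ valid) → (AG ack)) = {Init, Send, Busy, Err, Idle, Reset}
EG ((lock ∧ valid) → (AG ack)): greatest fixpoint, start Z0 = {Init, Send, Busy, Err, Idle, Reset}, keep only states in Sat with some successor in Z. Z1 = {Init, Send, Busy, Err, Idle}; fixed.
Sat(EG ((lock ∧ valid) → (AG ack))) = {Init, Send, Busy, Err, Idle}
|Sat(EG ((lock ∧ valid) → (AG ack)))| = |{Init, Send, Busy, Err, Idle}| = 5.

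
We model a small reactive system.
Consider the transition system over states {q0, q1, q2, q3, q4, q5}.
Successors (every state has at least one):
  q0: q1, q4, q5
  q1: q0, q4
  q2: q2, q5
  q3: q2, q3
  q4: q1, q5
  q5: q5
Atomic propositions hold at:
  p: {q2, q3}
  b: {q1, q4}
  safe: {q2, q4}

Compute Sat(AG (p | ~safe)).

Sat(~safe) = {q0, q1, q3, q5}
Sat(p | ~safe) = {q0, q1, q2, q3, q5}
AG (p | ~safe): greatest fixpoint, start Z0 = {q0, q1, q2, q3, q5}, keep only states in Sat with every successor in Z. Z1 = {q2, q3, q5}; fixed.
Sat(AG (p | ~safe)) = {q2, q3, q5}

{q2, q3, q5}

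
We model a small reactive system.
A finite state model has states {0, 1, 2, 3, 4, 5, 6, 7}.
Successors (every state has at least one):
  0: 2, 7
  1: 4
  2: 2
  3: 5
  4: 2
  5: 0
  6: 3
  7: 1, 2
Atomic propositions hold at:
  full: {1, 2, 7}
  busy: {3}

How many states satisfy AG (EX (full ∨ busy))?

Sat(full ∨ busy) = {1, 2, 3, 7}
Sat(EX (full ∨ busy)) = {s : some successor in {1, 2, 3, 7}} = {0, 2, 4, 6, 7}
AG (EX (full ∨ busy)): greatest fixpoint, start Z0 = {0, 2, 4, 6, 7}, keep only states in Sat with every successor in Z. Z1 = {0, 2, 4}; Z2 = {2, 4}; fixed.
Sat(AG (EX (full ∨ busy))) = {2, 4}
|Sat(AG (EX (full ∨ busy)))| = |{2, 4}| = 2.

2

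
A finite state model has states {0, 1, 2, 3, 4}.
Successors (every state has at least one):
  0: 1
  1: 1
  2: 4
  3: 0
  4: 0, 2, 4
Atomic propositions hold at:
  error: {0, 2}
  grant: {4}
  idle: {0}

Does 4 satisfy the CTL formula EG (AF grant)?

AF grant: least fixpoint, start Z0 = {4}, add states with every successor in Z. Z1 = {2, 4}; fixed.
Sat(AF grant) = {2, 4}
EG (AF grant): greatest fixpoint, start Z0 = {2, 4}, keep only states in Sat with some successor in Z. Already a fixed point.
Sat(EG (AF grant)) = {2, 4}
4 ∈ Sat(EG (AF grant)) = {2, 4}, so the formula holds at 4.

Yes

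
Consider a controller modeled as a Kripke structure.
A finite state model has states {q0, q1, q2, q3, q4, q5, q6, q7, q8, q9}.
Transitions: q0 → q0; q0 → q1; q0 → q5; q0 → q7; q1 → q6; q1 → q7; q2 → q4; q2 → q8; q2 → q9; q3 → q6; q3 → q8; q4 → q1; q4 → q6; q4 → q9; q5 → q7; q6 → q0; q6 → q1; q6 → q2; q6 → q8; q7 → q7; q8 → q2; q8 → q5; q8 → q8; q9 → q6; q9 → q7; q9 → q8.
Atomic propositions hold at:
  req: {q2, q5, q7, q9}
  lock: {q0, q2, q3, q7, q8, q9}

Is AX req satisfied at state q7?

Yes

Sat(AX req) = {s : every successor in {q2, q5, q7, q9}} = {q5, q7}
q7 ∈ Sat(AX req) = {q5, q7}, so the formula holds at q7.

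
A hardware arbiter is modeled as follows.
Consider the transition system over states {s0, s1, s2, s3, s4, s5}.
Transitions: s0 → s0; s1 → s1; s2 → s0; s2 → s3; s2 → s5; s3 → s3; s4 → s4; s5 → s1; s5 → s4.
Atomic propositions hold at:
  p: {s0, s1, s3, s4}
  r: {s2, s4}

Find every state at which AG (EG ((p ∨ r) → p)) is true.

Sat(p ∨ r) = {s0, s1, s2, s3, s4}
Sat((p ∨ r) → p) = {s0, s1, s3, s4, s5}
EG ((p ∨ r) → p): greatest fixpoint, start Z0 = {s0, s1, s3, s4, s5}, keep only states in Sat with some successor in Z. Already a fixed point.
Sat(EG ((p ∨ r) → p)) = {s0, s1, s3, s4, s5}
AG (EG ((p ∨ r) → p)): greatest fixpoint, start Z0 = {s0, s1, s3, s4, s5}, keep only states in Sat with every successor in Z. Already a fixed point.
Sat(AG (EG ((p ∨ r) → p))) = {s0, s1, s3, s4, s5}

{s0, s1, s3, s4, s5}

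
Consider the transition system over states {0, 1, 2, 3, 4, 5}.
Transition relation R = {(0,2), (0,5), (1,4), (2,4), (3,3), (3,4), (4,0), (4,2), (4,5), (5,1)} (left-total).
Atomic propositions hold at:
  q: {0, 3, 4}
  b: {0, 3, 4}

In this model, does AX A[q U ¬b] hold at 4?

Sat(¬b) = {1, 2, 5}
A[q U ¬b]: least fixpoint, start Z0 = Sat(¬b) = {1, 2, 5}, add states in Sat(q) with every successor in Z. Z1 = {0, 1, 2, 5}; Z2 = {0, 1, 2, 4, 5}; fixed.
Sat(A[q U ¬b]) = {0, 1, 2, 4, 5}
Sat(AX A[q U ¬b]) = {s : every successor in {0, 1, 2, 4, 5}} = {0, 1, 2, 4, 5}
4 ∈ Sat(AX A[q U ¬b]) = {0, 1, 2, 4, 5}, so the formula holds at 4.

Yes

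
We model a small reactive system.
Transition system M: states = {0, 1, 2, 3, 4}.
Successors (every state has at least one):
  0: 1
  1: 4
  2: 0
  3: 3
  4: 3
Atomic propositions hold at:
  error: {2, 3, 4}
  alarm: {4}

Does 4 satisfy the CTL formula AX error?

Sat(AX error) = {s : every successor in {2, 3, 4}} = {1, 3, 4}
4 ∈ Sat(AX error) = {1, 3, 4}, so the formula holds at 4.

Yes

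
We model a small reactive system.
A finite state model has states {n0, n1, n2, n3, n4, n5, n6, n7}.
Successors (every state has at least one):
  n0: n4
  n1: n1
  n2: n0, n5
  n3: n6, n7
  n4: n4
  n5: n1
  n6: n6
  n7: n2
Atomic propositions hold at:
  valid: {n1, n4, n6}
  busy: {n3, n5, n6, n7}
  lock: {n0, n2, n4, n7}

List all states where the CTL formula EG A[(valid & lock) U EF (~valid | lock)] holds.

{n0, n2, n3, n4, n7}

Sat(valid & lock) = {n4}
Sat(~valid) = {n0, n2, n3, n5, n7}
Sat(~valid | lock) = {n0, n2, n3, n4, n5, n7}
EF (~valid | lock): least fixpoint, start Z0 = {n0, n2, n3, n4, n5, n7}, add states with some successor in Z. Already a fixed point.
Sat(EF (~valid | lock)) = {n0, n2, n3, n4, n5, n7}
A[(valid & lock) U EF (~valid | lock)]: least fixpoint, start Z0 = Sat(EF (~valid | lock)) = {n0, n2, n3, n4, n5, n7}, add states in Sat(valid & lock) with every successor in Z. Already a fixed point.
Sat(A[(valid & lock) U EF (~valid | lock)]) = {n0, n2, n3, n4, n5, n7}
EG A[(valid & lock) U EF (~valid | lock)]: greatest fixpoint, start Z0 = {n0, n2, n3, n4, n5, n7}, keep only states in Sat with some successor in Z. Z1 = {n0, n2, n3, n4, n7}; fixed.
Sat(EG A[(valid & lock) U EF (~valid | lock)]) = {n0, n2, n3, n4, n7}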